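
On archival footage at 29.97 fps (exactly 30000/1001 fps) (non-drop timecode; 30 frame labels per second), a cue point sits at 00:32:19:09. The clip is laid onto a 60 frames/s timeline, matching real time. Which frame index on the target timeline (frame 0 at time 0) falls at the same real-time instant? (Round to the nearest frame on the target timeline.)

Source frame index: (0×3600 + 32×60 + 19) × 30 + 9 = 58179.
Real time: 58179 / (30000/1001) = 19412393/10000 s.
Target frame: (19412393/10000) × (60) = 58237179/500 ≈ 116474.358 → 116474.

frame 116474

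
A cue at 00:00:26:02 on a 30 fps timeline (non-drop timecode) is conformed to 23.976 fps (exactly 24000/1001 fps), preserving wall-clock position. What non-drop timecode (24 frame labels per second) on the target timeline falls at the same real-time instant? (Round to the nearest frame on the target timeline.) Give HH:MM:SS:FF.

00:00:26:01

Source frame index: (0×3600 + 0×60 + 26) × 30 + 2 = 782.
Real time: 782 / (30) = 391/15 s.
Target frame: (391/15) × (24000/1001) = 625600/1001 ≈ 624.975 → 625.
At 24 labels/s: frame 625 → 00:00:26:01.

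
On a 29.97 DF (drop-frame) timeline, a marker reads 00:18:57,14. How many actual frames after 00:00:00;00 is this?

34090

Complete 10-minute blocks: 1, each 17982 frames → 17982.
Remaining 8 whole minutes in the current block: 1800 + 7 × 1798 = 14386 frames.
Within the current minute: 57 × 30 + 14 − 2 = 1722 (labels ;00/;01 skipped at this minute). Total = 17982 + 14386 + 1722 = 34090.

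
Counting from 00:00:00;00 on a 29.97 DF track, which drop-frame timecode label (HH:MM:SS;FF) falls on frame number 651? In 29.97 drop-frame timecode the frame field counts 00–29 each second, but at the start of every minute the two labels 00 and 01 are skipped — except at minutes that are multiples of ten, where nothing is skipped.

Each 10-minute DF block holds 10 × 60 × 30 − 9 × 2 = 17982 frames. 651 ÷ 17982 → 0 full blocks, remainder 651.
Within the partial block the first minute is 1800 frames and each further minute 1798, so 0 further minute boundaries passed. Total skipped labels = 18 × 0 + 2 × 0 = 0.
Non-drop label index = 651 + 0 = 651; at 30 labels/s that is 00:00:21:21, i.e. DF 00:00:21;21.

00:00:21;21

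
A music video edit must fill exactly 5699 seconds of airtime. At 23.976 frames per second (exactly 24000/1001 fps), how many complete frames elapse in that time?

136639 frames

Frames = 5699 × 24000/1001 = 136776000/1001 ≈ 136639.3606.
Complete frames: 136639.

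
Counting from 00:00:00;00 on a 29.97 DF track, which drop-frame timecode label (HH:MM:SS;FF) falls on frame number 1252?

Ten DF minutes hold 17982 frames, so frame 1252 lies in block 0 (frames 0–17981) with 1252 frames into that block.
The block's first minute is 1800 frames and the rest 1798 each; 1252 frames reaches minute 0, so 0 × 18 + 0 × 2 = 0 labels have been skipped so far.
Adding those back, label number 1252 + 0 = 1252 at 30 labels/s is 41 s + 22 f = 0 h 0 min 41 s frame 22, i.e. 00:00:41;22.

00:00:41;22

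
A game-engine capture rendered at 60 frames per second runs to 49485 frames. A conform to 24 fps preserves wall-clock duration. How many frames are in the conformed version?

19794 frames

Target frames = source frames × (target rate / source rate) = 49485 × (24)/(60) = 49485 × 2/5 = 19794.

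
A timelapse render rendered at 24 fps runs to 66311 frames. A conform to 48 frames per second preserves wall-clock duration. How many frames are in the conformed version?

132622 frames

Frames at target rate = 66311 × (48) / (24) = 132622.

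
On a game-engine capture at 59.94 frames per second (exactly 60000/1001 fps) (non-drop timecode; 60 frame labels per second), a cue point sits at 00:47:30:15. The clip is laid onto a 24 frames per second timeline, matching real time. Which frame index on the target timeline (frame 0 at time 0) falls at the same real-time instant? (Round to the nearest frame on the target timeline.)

frame 68474

Source frame index: (0×3600 + 47×60 + 30) × 60 + 15 = 171015.
Real time: 171015 / (60000/1001) = 11412401/4000 s.
Target frame: (11412401/4000) × (24) = 34237203/500 ≈ 68474.406 → 68474.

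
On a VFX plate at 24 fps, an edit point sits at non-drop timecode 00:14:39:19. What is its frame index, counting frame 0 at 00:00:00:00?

Total seconds to the label: (0 × 3600 + 14 × 60 + 39) = 879.
Frame index = 879 × 24 + 19 = 21115.

frame 21115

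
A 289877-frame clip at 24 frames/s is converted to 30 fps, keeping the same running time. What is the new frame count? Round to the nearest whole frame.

362346 frames

Frames at target rate = 289877 × (30) / (24) = 1449385/4 ≈ 362346.250.
Nearest whole frame: 362346.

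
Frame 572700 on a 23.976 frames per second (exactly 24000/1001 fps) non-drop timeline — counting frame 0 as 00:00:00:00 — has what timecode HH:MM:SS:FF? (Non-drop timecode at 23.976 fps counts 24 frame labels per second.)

572700 ÷ 24 = 23862 full seconds, remainder 12 frames.
23862 s = 6 h 37 min 42 s.
Timecode: 06:37:42:12.

06:37:42:12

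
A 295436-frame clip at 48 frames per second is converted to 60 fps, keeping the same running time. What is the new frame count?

369295 frames

Frames at target rate = 295436 × (60) / (48) = 369295.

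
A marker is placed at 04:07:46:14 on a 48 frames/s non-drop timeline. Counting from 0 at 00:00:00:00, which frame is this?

713582

Total seconds to the label: (4 × 3600 + 7 × 60 + 46) = 14866.
Frame index = 14866 × 48 + 14 = 713582.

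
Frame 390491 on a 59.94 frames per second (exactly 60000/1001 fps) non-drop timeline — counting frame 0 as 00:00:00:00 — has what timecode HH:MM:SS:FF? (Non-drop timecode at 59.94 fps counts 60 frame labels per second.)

01:48:28:11

390491 ÷ 60 = 6508 full seconds, remainder 11 frames.
6508 s = 1 h 48 min 28 s.
Timecode: 01:48:28:11.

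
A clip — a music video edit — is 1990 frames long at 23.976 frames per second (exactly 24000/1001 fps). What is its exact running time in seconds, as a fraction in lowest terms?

199199/2400 seconds

Running time = 1990 ÷ (24000/1001) = 1990 × 1001/24000 = 199199/2400 s.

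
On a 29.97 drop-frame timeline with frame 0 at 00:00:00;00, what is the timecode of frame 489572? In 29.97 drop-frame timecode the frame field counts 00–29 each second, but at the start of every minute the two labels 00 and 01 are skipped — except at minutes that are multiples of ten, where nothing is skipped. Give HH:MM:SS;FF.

Ten DF minutes hold 17982 frames, so frame 489572 lies in block 27 (frames 485514–503495) with 4058 frames into that block.
The block's first minute is 1800 frames and the rest 1798 each; 4058 frames reaches minute 2, so 27 × 18 + 2 × 2 = 490 labels have been skipped so far.
Adding those back, label number 489572 + 490 = 490062 at 30 labels/s is 16335 s + 12 f = 4 h 32 min 15 s frame 12, i.e. 04:32:15;12.

04:32:15;12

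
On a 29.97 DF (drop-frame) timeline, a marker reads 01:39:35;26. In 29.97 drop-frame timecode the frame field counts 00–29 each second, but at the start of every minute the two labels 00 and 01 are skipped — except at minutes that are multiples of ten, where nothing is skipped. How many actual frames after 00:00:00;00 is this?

179096

As if non-drop at 30 labels/s: (1 × 3600 + 39 × 60 + 35) × 30 + 26 = 179276.
Minute boundaries passed: 99; those not divisible by 10: 99 − 9 = 90; dropped labels = 2 × 90 = 180.
Actual frame index = 179276 − 180 = 179096.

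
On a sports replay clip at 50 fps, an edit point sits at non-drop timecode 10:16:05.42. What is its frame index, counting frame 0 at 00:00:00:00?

1848292

Total seconds to the label: (10 × 3600 + 16 × 60 + 5) = 36965.
Frame index = 36965 × 50 + 42 = 1848292.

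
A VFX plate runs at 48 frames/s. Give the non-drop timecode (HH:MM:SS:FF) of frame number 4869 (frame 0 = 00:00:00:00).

00:01:41:21

4869 ÷ 48 = 101 full seconds, remainder 21 frames.
101 s = 0 h 1 min 41 s.
Timecode: 00:01:41:21.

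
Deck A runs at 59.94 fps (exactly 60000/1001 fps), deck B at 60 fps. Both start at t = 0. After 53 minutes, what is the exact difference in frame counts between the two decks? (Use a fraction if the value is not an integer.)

53 min = 3180 s.
A emits 60000/1001 × 3180 = 190800000/1001 frames; B emits 60 × 3180 = 190800.
Difference = 190800/1001 frames (≈ 190.6094); B is ahead of A.

190800/1001 frames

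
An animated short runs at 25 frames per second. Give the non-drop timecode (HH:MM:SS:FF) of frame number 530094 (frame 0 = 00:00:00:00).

530094 ÷ 25 = 21203 full seconds, remainder 19 frames.
21203 s = 5 h 53 min 23 s.
Timecode: 05:53:23:19.

05:53:23:19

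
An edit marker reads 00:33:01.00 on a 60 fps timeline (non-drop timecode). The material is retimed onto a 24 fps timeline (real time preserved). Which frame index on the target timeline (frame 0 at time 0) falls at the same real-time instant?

frame 47544

Source frame index: (0×3600 + 33×60 + 1) × 60 + 0 = 118860.
Real time: 118860 / (60) = 1981 s.
Target frame: (1981) × (24) = 47544.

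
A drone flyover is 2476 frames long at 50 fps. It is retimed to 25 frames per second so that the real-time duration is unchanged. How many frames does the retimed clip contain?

Target frames = source frames × (target rate / source rate) = 2476 × (25)/(50) = 2476 × 1/2 = 1238.

1238 frames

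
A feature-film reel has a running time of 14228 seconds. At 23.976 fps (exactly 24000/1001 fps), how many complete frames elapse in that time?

Frames = 14228 × 24000/1001 = 341472000/1001 ≈ 341130.8691.
Complete frames: 341130.

341130 frames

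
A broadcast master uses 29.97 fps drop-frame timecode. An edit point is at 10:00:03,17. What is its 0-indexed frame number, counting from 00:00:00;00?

1079027

Complete 10-minute blocks: 60, each 17982 frames → 1078920.
Remaining 0 whole minutes in the current block: 0 frames.
Within the current minute: 3 × 30 + 17 = 107. Total = 1078920 + 0 + 107 = 1079027.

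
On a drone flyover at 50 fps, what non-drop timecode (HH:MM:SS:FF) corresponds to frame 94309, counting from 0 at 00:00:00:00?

00:31:26:09

94309 ÷ 50 = 1886 full seconds, remainder 9 frames.
1886 s = 0 h 31 min 26 s.
Timecode: 00:31:26:09.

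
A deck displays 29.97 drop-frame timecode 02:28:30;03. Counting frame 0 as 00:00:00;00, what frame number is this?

As if non-drop at 30 labels/s: (2 × 3600 + 28 × 60 + 30) × 30 + 3 = 267303.
Minute boundaries passed: 148; those not divisible by 10: 148 − 14 = 134; dropped labels = 2 × 134 = 268.
Actual frame index = 267303 − 268 = 267035.

267035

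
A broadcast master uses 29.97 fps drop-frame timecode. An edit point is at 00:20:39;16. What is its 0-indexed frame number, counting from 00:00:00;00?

37150

As if non-drop at 30 labels/s: (0 × 3600 + 20 × 60 + 39) × 30 + 16 = 37186.
Minute boundaries passed: 20; those not divisible by 10: 20 − 2 = 18; dropped labels = 2 × 18 = 36.
Actual frame index = 37186 − 36 = 37150.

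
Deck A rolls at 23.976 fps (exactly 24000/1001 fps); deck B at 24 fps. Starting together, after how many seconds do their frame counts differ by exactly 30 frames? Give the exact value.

The gap grows by |24 − 24000/1001| = 24/1001 frames per second.
Time for a 30-frame gap: 30 ÷ (24/1001) = 1251.25 s.

1251.25 seconds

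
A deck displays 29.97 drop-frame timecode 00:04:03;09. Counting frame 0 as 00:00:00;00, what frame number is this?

7291

Complete 10-minute blocks: 0, each 17982 frames → 0.
Remaining 4 whole minutes in the current block: 1800 + 3 × 1798 = 7194 frames.
Within the current minute: 3 × 30 + 9 − 2 = 97 (labels ;00/;01 skipped at this minute). Total = 0 + 7194 + 97 = 7291.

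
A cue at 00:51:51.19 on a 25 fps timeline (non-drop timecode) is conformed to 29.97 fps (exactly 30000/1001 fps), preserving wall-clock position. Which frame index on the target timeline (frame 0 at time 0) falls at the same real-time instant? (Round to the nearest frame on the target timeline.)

Source frame index: (0×3600 + 51×60 + 51) × 25 + 19 = 77794.
Real time: 77794 / (25) = 77794/25 s.
Target frame: (77794/25) × (30000/1001) = 93352800/1001 ≈ 93259.540 → 93260.

frame 93260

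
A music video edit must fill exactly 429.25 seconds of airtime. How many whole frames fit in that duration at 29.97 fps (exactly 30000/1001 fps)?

12864 frames

Frames = 429.25 × 30000/1001 = 12877500/1001 ≈ 12864.6354.
Complete frames: 12864.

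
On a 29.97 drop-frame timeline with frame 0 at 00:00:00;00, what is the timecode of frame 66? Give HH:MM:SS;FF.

Ten DF minutes hold 17982 frames, so frame 66 lies in block 0 (frames 0–17981) with 66 frames into that block.
The block's first minute is 1800 frames and the rest 1798 each; 66 frames reaches minute 0, so 0 × 18 + 0 × 2 = 0 labels have been skipped so far.
Adding those back, label number 66 + 0 = 66 at 30 labels/s is 2 s + 6 f = 0 h 0 min 2 s frame 6, i.e. 00:00:02;06.

00:00:02;06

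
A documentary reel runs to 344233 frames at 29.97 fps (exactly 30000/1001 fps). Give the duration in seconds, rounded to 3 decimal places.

11485.908 seconds

Running time = 344233 × 1001/30000 = 344577233/30000 s ≈ 11485.908 s.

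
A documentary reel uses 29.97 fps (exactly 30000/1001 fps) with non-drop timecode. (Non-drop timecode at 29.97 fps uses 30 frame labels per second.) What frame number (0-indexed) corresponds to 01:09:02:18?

124278

Total seconds to the label: (1 × 3600 + 9 × 60 + 2) = 4142.
Frame index = 4142 × 30 + 18 = 124278.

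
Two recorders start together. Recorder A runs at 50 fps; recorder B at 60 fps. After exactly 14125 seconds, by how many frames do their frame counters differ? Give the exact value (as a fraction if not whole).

141250 frames

A emits 50 × 14125 = 706250 frames; B emits 60 × 14125 = 847500.
Difference = 141250 frames; B is ahead of A.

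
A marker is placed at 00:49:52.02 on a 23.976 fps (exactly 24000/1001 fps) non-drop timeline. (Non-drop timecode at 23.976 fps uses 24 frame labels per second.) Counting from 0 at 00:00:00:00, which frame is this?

frame 71810

Total seconds to the label: (0 × 3600 + 49 × 60 + 52) = 2992.
Frame index = 2992 × 24 + 2 = 71810.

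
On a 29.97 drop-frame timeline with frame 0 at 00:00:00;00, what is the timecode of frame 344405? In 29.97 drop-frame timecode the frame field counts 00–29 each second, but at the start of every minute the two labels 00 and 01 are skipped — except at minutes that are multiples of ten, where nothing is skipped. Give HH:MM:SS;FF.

Each 10-minute DF block holds 10 × 60 × 30 − 9 × 2 = 17982 frames. 344405 ÷ 17982 → 19 full blocks, remainder 2747.
Within the partial block the first minute is 1800 frames and each further minute 1798, so 1 further minute boundary passed. Total skipped labels = 18 × 19 + 2 × 1 = 344.
Non-drop label index = 344405 + 344 = 344749; at 30 labels/s that is 03:11:31:19, i.e. DF 03:11:31;19.

03:11:31;19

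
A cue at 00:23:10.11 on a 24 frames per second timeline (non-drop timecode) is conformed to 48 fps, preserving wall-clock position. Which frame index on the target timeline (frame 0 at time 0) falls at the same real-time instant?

Source frame index: (0×3600 + 23×60 + 10) × 24 + 11 = 33371.
Real time: 33371 / (24) = 33371/24 s.
Target frame: (33371/24) × (48) = 66742.

frame 66742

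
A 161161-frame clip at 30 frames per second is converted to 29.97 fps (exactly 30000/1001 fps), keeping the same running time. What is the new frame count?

Target frames = source frames × (target rate / source rate) = 161161 × (30000/1001)/(30) = 161161 × 1000/1001 = 161000.

161000 frames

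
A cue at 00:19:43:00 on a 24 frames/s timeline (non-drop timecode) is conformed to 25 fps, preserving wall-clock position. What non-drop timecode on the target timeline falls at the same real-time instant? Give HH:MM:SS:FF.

00:19:43:00

Source frame index: (0×3600 + 19×60 + 43) × 24 + 0 = 28392.
Real time: 28392 / (24) = 1183 s.
Target frame: (1183) × (25) = 29575.
At 25 labels/s: frame 29575 → 00:19:43:00.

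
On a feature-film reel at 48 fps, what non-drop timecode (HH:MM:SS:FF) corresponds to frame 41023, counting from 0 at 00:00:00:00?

41023 ÷ 48 = 854 full seconds, remainder 31 frames.
854 s = 0 h 14 min 14 s.
Timecode: 00:14:14:31.

00:14:14:31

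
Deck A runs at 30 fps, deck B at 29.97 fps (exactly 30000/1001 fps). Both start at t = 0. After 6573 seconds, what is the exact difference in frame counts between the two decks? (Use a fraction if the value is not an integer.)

28170/143 frames

A emits 30 × 6573 = 197190 frames; B emits 30000/1001 × 6573 = 28170000/143.
Difference = 28170/143 frames (≈ 196.9930); B is behind A.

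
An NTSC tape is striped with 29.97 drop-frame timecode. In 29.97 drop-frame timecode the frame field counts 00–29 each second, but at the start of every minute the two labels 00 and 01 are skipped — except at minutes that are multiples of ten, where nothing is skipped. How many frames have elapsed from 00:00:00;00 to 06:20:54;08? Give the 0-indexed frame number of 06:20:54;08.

684944

As if non-drop at 30 labels/s: (6 × 3600 + 20 × 60 + 54) × 30 + 8 = 685628.
Minute boundaries passed: 380; those not divisible by 10: 380 − 38 = 342; dropped labels = 2 × 342 = 684.
Actual frame index = 685628 − 684 = 684944.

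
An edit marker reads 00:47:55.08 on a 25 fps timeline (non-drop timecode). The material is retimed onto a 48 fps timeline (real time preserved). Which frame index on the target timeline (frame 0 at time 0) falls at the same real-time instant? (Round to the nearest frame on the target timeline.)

Source frame index: (0×3600 + 47×60 + 55) × 25 + 8 = 71883.
Real time: 71883 / (25) = 71883/25 s.
Target frame: (71883/25) × (48) = 3450384/25 ≈ 138015.360 → 138015.

frame 138015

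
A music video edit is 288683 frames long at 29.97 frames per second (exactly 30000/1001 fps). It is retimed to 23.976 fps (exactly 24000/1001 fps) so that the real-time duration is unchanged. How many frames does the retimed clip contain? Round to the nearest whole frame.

Frames at target rate = 288683 × (24000/1001) / (30000/1001) = 1154732/5 ≈ 230946.400.
Nearest whole frame: 230946.

230946 frames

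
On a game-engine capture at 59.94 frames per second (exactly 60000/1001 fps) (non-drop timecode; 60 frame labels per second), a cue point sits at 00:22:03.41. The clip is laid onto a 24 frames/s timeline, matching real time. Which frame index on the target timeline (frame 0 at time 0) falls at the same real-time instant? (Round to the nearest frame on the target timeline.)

Source frame index: (0×3600 + 22×60 + 3) × 60 + 41 = 79421.
Real time: 79421 / (60000/1001) = 79500421/60000 s.
Target frame: (79500421/60000) × (24) = 79500421/2500 ≈ 31800.168 → 31800.

frame 31800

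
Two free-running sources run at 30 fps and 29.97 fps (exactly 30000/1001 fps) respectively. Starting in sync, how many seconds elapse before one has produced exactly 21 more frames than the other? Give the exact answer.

The gap grows by |30000/1001 − 30| = 30/1001 frames per second.
Time for a 21-frame gap: 21 ÷ (30/1001) = 700.7 s.

700.7 seconds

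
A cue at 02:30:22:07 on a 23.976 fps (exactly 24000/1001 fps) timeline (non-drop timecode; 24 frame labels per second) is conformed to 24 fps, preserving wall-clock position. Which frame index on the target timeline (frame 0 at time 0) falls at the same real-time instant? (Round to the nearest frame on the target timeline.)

Source frame index: (2×3600 + 30×60 + 22) × 24 + 7 = 216535.
Real time: 216535 / (24000/1001) = 43350307/4800 s.
Target frame: (43350307/4800) × (24) = 43350307/200 ≈ 216751.535 → 216752.

frame 216752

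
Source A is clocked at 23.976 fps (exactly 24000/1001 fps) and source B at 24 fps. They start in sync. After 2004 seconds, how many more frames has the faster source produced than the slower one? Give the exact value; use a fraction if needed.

48096/1001 frames

A emits 24000/1001 × 2004 = 48096000/1001 frames; B emits 24 × 2004 = 48096.
Difference = 48096/1001 frames (≈ 48.0480); B is ahead of A.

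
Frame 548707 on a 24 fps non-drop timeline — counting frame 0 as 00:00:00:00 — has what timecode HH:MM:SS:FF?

548707 ÷ 24 = 22862 full seconds, remainder 19 frames.
22862 s = 6 h 21 min 2 s.
Timecode: 06:21:02:19.

06:21:02:19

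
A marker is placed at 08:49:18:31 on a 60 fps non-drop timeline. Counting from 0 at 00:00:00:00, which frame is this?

frame 1905511

Total seconds to the label: (8 × 3600 + 49 × 60 + 18) = 31758.
Frame index = 31758 × 60 + 31 = 1905511.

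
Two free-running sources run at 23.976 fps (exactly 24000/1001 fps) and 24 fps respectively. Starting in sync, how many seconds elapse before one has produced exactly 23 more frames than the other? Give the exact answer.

23023/24 seconds

The gap grows by |24 − 24000/1001| = 24/1001 frames per second.
Time for a 23-frame gap: 23 ÷ (24/1001) = 23023/24 s.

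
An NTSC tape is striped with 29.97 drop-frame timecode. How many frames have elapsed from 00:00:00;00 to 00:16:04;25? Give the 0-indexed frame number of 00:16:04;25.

28915

As if non-drop at 30 labels/s: (0 × 3600 + 16 × 60 + 4) × 30 + 25 = 28945.
Minute boundaries passed: 16; those not divisible by 10: 16 − 1 = 15; dropped labels = 2 × 15 = 30.
Actual frame index = 28945 − 30 = 28915.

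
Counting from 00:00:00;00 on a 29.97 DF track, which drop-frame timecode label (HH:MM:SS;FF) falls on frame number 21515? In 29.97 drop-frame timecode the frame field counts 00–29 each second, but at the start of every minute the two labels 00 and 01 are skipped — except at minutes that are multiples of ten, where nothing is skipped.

00:11:57;25

Each 10-minute DF block holds 10 × 60 × 30 − 9 × 2 = 17982 frames. 21515 ÷ 17982 → 1 full block, remainder 3533.
Within the partial block the first minute is 1800 frames and each further minute 1798, so 1 further minute boundary passed. Total skipped labels = 18 × 1 + 2 × 1 = 20.
Non-drop label index = 21515 + 20 = 21535; at 30 labels/s that is 00:11:57:25, i.e. DF 00:11:57;25.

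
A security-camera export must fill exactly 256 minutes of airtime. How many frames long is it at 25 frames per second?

256 min = 15360 s.
Frames = 15360 × 25 = 384000.

384000 frames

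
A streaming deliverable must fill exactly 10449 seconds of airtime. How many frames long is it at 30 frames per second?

313470 frames

Frames = 10449 × 30 = 313470.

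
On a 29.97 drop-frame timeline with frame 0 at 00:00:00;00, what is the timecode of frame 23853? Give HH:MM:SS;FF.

00:13:15;27

Each 10-minute DF block holds 10 × 60 × 30 − 9 × 2 = 17982 frames. 23853 ÷ 17982 → 1 full block, remainder 5871.
Within the partial block the first minute is 1800 frames and each further minute 1798, so 3 further minute boundaries passed. Total skipped labels = 18 × 1 + 2 × 3 = 24.
Non-drop label index = 23853 + 24 = 23877; at 30 labels/s that is 00:13:15:27, i.e. DF 00:13:15;27.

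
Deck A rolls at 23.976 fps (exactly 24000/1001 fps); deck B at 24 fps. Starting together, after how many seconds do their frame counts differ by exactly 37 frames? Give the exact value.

The gap grows by |24 − 24000/1001| = 24/1001 frames per second.
Time for a 37-frame gap: 37 ÷ (24/1001) = 37037/24 s.

37037/24 seconds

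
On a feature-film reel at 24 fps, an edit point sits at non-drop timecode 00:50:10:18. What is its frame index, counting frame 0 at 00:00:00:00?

Total seconds to the label: (0 × 3600 + 50 × 60 + 10) = 3010.
Frame index = 3010 × 24 + 18 = 72258.

72258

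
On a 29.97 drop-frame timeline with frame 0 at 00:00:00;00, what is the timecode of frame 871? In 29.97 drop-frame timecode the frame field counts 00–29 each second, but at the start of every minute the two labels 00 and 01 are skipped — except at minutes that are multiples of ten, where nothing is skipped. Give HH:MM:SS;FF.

00:00:29;01

Ten DF minutes hold 17982 frames, so frame 871 lies in block 0 (frames 0–17981) with 871 frames into that block.
The block's first minute is 1800 frames and the rest 1798 each; 871 frames reaches minute 0, so 0 × 18 + 0 × 2 = 0 labels have been skipped so far.
Adding those back, label number 871 + 0 = 871 at 30 labels/s is 29 s + 1 f = 0 h 0 min 29 s frame 1, i.e. 00:00:29;01.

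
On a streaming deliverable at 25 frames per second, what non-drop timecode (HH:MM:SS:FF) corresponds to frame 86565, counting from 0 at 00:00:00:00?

86565 ÷ 25 = 3462 full seconds, remainder 15 frames.
3462 s = 0 h 57 min 42 s.
Timecode: 00:57:42:15.

00:57:42:15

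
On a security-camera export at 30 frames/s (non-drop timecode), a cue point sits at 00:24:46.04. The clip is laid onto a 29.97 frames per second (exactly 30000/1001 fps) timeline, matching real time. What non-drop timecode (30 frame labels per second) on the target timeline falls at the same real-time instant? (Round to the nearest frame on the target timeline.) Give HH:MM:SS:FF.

00:24:44:19

Source frame index: (0×3600 + 24×60 + 46) × 30 + 4 = 44584.
Real time: 44584 / (30) = 22292/15 s.
Target frame: (22292/15) × (30000/1001) = 44584000/1001 ≈ 44539.461 → 44539.
At 30 labels/s: frame 44539 → 00:24:44:19.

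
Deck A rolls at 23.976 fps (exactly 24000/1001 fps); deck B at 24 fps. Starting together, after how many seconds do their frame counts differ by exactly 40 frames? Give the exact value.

The gap grows by |24 − 24000/1001| = 24/1001 frames per second.
Time for a 40-frame gap: 40 ÷ (24/1001) = 5005/3 s.

5005/3 seconds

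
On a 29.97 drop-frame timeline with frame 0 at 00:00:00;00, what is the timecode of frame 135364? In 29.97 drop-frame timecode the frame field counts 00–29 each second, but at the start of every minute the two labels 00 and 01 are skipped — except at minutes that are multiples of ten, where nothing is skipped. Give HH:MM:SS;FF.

Each 10-minute DF block holds 10 × 60 × 30 − 9 × 2 = 17982 frames. 135364 ÷ 17982 → 7 full blocks, remainder 9490.
Within the partial block the first minute is 1800 frames and each further minute 1798, so 5 further minute boundaries passed. Total skipped labels = 18 × 7 + 2 × 5 = 136.
Non-drop label index = 135364 + 136 = 135500; at 30 labels/s that is 01:15:16:20, i.e. DF 01:15:16;20.

01:15:16;20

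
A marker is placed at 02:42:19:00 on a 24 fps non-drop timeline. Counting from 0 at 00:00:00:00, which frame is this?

frame 233736

Total seconds to the label: (2 × 3600 + 42 × 60 + 19) = 9739.
Frame index = 9739 × 24 + 0 = 233736.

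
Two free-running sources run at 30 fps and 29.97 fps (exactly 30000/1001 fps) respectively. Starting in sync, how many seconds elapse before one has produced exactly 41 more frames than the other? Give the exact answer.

The gap grows by |30000/1001 − 30| = 30/1001 frames per second.
Time for a 41-frame gap: 41 ÷ (30/1001) = 41041/30 s.

41041/30 seconds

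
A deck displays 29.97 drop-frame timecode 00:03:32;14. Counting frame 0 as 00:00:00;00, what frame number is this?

As if non-drop at 30 labels/s: (0 × 3600 + 3 × 60 + 32) × 30 + 14 = 6374.
Minute boundaries passed: 3; those not divisible by 10: 3 − 0 = 3; dropped labels = 2 × 3 = 6.
Actual frame index = 6374 − 6 = 6368.

6368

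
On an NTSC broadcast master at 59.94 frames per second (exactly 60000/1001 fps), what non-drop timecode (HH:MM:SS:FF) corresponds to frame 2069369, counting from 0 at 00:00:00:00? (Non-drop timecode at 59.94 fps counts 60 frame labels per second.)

2069369 ÷ 60 = 34489 full seconds, remainder 29 frames.
34489 s = 9 h 34 min 49 s.
Timecode: 09:34:49:29.

09:34:49:29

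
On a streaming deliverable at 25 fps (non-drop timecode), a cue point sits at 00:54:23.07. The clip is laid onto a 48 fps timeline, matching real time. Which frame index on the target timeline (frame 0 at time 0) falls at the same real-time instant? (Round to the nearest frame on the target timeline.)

Source frame index: (0×3600 + 54×60 + 23) × 25 + 7 = 81582.
Real time: 81582 / (25) = 81582/25 s.
Target frame: (81582/25) × (48) = 3915936/25 ≈ 156637.440 → 156637.

frame 156637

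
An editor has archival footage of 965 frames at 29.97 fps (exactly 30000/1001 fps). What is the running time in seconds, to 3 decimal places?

Running time = 965 × 1001/30000 = 193193/6000 s ≈ 32.199 s.

32.199 seconds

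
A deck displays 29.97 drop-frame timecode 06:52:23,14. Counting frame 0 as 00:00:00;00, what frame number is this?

As if non-drop at 30 labels/s: (6 × 3600 + 52 × 60 + 23) × 30 + 14 = 742304.
Minute boundaries passed: 412; those not divisible by 10: 412 − 41 = 371; dropped labels = 2 × 371 = 742.
Actual frame index = 742304 − 742 = 741562.

741562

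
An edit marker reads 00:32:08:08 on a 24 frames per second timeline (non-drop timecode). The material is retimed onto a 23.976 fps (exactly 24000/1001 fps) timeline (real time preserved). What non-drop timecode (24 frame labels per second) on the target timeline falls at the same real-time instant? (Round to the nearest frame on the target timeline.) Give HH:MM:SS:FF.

00:32:06:10

Source frame index: (0×3600 + 32×60 + 8) × 24 + 8 = 46280.
Real time: 46280 / (24) = 5785/3 s.
Target frame: (5785/3) × (24000/1001) = 3560000/77 ≈ 46233.766 → 46234.
At 24 labels/s: frame 46234 → 00:32:06:10.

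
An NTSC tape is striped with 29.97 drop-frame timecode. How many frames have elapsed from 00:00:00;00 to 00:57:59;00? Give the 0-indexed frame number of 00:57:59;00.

104266

As if non-drop at 30 labels/s: (0 × 3600 + 57 × 60 + 59) × 30 + 0 = 104370.
Minute boundaries passed: 57; those not divisible by 10: 57 − 5 = 52; dropped labels = 2 × 52 = 104.
Actual frame index = 104370 − 104 = 104266.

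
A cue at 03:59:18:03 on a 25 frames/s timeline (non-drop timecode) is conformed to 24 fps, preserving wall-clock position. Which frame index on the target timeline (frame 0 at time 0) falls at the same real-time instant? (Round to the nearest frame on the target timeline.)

Source frame index: (3×3600 + 59×60 + 18) × 25 + 3 = 358953.
Real time: 358953 / (25) = 358953/25 s.
Target frame: (358953/25) × (24) = 8614872/25 ≈ 344594.880 → 344595.

frame 344595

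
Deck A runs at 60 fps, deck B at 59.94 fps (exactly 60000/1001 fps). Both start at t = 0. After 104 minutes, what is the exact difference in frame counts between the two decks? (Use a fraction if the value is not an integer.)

28800/77 frames

104 min = 6240 s.
A emits 60 × 6240 = 374400 frames; B emits 60000/1001 × 6240 = 28800000/77.
Difference = 28800/77 frames (≈ 374.0260); B is behind A.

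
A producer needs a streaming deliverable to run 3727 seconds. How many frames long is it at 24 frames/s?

Frames = 3727 × 24 = 89448.

89448 frames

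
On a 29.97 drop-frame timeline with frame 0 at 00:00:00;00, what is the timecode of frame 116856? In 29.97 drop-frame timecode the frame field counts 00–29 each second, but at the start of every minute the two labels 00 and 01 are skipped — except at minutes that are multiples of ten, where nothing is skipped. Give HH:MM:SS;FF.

01:04:59;02

Ten DF minutes hold 17982 frames, so frame 116856 lies in block 6 (frames 107892–125873) with 8964 frames into that block.
The block's first minute is 1800 frames and the rest 1798 each; 8964 frames reaches minute 4, so 6 × 18 + 4 × 2 = 116 labels have been skipped so far.
Adding those back, label number 116856 + 116 = 116972 at 30 labels/s is 3899 s + 2 f = 1 h 4 min 59 s frame 2, i.e. 01:04:59;02.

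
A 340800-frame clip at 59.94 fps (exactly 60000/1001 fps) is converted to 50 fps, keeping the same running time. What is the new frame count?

Target frames = source frames × (target rate / source rate) = 340800 × (50)/(60000/1001) = 340800 × 1001/1200 = 284284.

284284 frames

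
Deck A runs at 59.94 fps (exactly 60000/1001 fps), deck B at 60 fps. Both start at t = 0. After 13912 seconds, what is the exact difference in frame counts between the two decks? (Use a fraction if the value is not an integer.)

834720/1001 frames

A emits 60000/1001 × 13912 = 834720000/1001 frames; B emits 60 × 13912 = 834720.
Difference = 834720/1001 frames (≈ 833.8861); B is ahead of A.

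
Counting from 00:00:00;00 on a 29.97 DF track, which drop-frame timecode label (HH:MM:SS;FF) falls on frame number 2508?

Ten DF minutes hold 17982 frames, so frame 2508 lies in block 0 (frames 0–17981) with 2508 frames into that block.
The block's first minute is 1800 frames and the rest 1798 each; 2508 frames reaches minute 1, so 0 × 18 + 1 × 2 = 2 labels have been skipped so far.
Adding those back, label number 2508 + 2 = 2510 at 30 labels/s is 83 s + 20 f = 0 h 1 min 23 s frame 20, i.e. 00:01:23;20.

00:01:23;20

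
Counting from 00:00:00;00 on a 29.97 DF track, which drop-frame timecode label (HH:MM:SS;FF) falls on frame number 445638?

04:07:49;14

Ten DF minutes hold 17982 frames, so frame 445638 lies in block 24 (frames 431568–449549) with 14070 frames into that block.
The block's first minute is 1800 frames and the rest 1798 each; 14070 frames reaches minute 7, so 24 × 18 + 7 × 2 = 446 labels have been skipped so far.
Adding those back, label number 445638 + 446 = 446084 at 30 labels/s is 14869 s + 14 f = 4 h 7 min 49 s frame 14, i.e. 04:07:49;14.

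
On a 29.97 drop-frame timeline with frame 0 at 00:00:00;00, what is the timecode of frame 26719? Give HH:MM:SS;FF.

00:14:51;15

Ten DF minutes hold 17982 frames, so frame 26719 lies in block 1 (frames 17982–35963) with 8737 frames into that block.
The block's first minute is 1800 frames and the rest 1798 each; 8737 frames reaches minute 4, so 1 × 18 + 4 × 2 = 26 labels have been skipped so far.
Adding those back, label number 26719 + 26 = 26745 at 30 labels/s is 891 s + 15 f = 0 h 14 min 51 s frame 15, i.e. 00:14:51;15.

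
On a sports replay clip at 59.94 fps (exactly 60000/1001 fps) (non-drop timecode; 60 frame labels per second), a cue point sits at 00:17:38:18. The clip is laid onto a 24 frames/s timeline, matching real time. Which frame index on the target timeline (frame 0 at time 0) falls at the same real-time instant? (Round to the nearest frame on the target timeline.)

Source frame index: (0×3600 + 17×60 + 38) × 60 + 18 = 63498.
Real time: 63498 / (60000/1001) = 10593583/10000 s.
Target frame: (10593583/10000) × (24) = 31780749/1250 ≈ 25424.599 → 25425.

frame 25425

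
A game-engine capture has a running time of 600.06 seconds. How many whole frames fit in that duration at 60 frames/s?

36003 frames

Frames = 600.06 × 60 = 180018/5 ≈ 36003.6000.
Complete frames: 36003.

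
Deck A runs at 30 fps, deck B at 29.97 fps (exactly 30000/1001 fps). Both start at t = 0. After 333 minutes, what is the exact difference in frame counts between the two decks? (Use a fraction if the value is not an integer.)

599400/1001 frames

333 min = 19980 s.
A emits 30 × 19980 = 599400 frames; B emits 30000/1001 × 19980 = 599400000/1001.
Difference = 599400/1001 frames (≈ 598.8012); B is behind A.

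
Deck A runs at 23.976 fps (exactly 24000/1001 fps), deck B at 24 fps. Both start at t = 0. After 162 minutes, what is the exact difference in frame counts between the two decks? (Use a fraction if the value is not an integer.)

162 min = 9720 s.
A emits 24000/1001 × 9720 = 233280000/1001 frames; B emits 24 × 9720 = 233280.
Difference = 233280/1001 frames (≈ 233.0470); B is ahead of A.

233280/1001 frames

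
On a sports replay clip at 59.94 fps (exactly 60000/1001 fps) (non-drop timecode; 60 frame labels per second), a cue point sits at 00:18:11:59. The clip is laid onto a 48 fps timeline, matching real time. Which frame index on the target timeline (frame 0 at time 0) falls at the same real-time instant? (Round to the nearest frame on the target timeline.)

Source frame index: (0×3600 + 18×60 + 11) × 60 + 59 = 65519.
Real time: 65519 / (60000/1001) = 65584519/60000 s.
Target frame: (65584519/60000) × (48) = 65584519/1250 ≈ 52467.615 → 52468.

frame 52468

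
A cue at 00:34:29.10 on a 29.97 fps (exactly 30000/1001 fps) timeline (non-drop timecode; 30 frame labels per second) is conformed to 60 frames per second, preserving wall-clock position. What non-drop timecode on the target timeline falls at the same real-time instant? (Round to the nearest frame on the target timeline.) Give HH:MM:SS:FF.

00:34:31:24

Source frame index: (0×3600 + 34×60 + 29) × 30 + 10 = 62080.
Real time: 62080 / (30000/1001) = 776776/375 s.
Target frame: (776776/375) × (60) = 3107104/25 ≈ 124284.160 → 124284.
At 60 labels/s: frame 124284 → 00:34:31:24.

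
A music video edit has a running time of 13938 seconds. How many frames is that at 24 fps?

Frames = 13938 × 24 = 334512.

334512 frames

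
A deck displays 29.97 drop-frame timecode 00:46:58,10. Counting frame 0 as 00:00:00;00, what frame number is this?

Complete 10-minute blocks: 4, each 17982 frames → 71928.
Remaining 6 whole minutes in the current block: 1800 + 5 × 1798 = 10790 frames.
Within the current minute: 58 × 30 + 10 − 2 = 1748 (labels ;00/;01 skipped at this minute). Total = 71928 + 10790 + 1748 = 84466.

84466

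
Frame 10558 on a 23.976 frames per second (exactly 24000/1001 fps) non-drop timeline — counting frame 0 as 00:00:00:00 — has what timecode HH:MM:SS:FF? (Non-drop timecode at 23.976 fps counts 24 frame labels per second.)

00:07:19:22

10558 ÷ 24 = 439 full seconds, remainder 22 frames.
439 s = 0 h 7 min 19 s.
Timecode: 00:07:19:22.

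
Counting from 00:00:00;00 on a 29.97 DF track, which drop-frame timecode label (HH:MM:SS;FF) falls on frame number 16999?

Each 10-minute DF block holds 10 × 60 × 30 − 9 × 2 = 17982 frames. 16999 ÷ 17982 → 0 full blocks, remainder 16999.
Within the partial block the first minute is 1800 frames and each further minute 1798, so 9 further minute boundaries passed. Total skipped labels = 18 × 0 + 2 × 9 = 18.
Non-drop label index = 16999 + 18 = 17017; at 30 labels/s that is 00:09:27:07, i.e. DF 00:09:27;07.

00:09:27;07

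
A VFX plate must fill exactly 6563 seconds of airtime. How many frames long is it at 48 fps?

315024 frames

Frames = 6563 × 48 = 315024.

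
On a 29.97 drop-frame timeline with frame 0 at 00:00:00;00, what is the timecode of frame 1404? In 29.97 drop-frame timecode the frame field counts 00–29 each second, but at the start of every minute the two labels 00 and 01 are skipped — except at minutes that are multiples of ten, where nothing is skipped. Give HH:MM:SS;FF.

00:00:46;24

Ten DF minutes hold 17982 frames, so frame 1404 lies in block 0 (frames 0–17981) with 1404 frames into that block.
The block's first minute is 1800 frames and the rest 1798 each; 1404 frames reaches minute 0, so 0 × 18 + 0 × 2 = 0 labels have been skipped so far.
Adding those back, label number 1404 + 0 = 1404 at 30 labels/s is 46 s + 24 f = 0 h 0 min 46 s frame 24, i.e. 00:00:46;24.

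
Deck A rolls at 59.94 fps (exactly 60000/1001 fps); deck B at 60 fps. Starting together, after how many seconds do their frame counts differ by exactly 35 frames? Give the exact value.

The gap grows by |60 − 60000/1001| = 60/1001 frames per second.
Time for a 35-frame gap: 35 ÷ (60/1001) = 7007/12 s.

7007/12 seconds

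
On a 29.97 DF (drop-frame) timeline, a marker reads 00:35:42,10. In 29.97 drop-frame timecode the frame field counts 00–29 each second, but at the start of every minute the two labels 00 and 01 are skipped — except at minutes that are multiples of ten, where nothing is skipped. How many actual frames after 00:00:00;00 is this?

Complete 10-minute blocks: 3, each 17982 frames → 53946.
Remaining 5 whole minutes in the current block: 1800 + 4 × 1798 = 8992 frames.
Within the current minute: 42 × 30 + 10 − 2 = 1268 (labels ;00/;01 skipped at this minute). Total = 53946 + 8992 + 1268 = 64206.

64206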